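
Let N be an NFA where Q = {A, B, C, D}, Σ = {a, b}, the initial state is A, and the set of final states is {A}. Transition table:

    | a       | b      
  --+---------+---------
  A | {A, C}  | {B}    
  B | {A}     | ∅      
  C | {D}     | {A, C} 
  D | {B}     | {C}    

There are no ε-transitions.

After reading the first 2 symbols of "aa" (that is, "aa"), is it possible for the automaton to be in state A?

Start in {A}.
Read 'a': A→{A, C}; now {A, C}.
Read 'a': A→{A, C}, C→{D}; now {A, C, D}.
State A is in {A, C, D}.

Yes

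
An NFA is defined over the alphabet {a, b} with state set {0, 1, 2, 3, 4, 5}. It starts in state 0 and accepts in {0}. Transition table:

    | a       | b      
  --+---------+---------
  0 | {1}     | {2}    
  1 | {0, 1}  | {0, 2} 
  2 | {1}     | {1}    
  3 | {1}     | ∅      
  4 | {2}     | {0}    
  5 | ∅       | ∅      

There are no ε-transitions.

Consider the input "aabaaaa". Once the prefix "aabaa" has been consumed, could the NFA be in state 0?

Yes

Start in {0}.
Read 'a': 0→{1}; now {1}.
Read 'a': 1→{0, 1}; now {0, 1}.
Read 'b': 0→{2}, 1→{0, 2}; now {0, 2}.
Read 'a': 0→{1}, 2→{1}; now {1}.
Read 'a': 1→{0, 1}; now {0, 1}.
State 0 is in {0, 1}.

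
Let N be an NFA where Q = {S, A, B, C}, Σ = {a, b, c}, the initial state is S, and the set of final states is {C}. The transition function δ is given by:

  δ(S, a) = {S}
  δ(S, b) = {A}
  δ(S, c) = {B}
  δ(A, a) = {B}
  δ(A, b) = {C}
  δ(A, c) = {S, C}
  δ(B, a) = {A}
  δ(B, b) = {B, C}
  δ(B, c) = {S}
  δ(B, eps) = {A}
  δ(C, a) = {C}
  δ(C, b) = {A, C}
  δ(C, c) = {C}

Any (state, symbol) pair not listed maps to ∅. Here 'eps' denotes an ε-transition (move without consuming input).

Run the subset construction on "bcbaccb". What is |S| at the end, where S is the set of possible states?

3

Start in {S}.
Read 'b': {S} → {A}.
Read 'c': {A} → {S, C}.
Read 'b': {S, C} → {A, C}.
Read 'a': {A, C} → {A, B, C}.
Read 'c': {A, B, C} → {S, C}.
Read 'c': {S, C} → {A, B, C}.
Read 'b': {A, B, C} → {A, B, C}.
That set has 3 states.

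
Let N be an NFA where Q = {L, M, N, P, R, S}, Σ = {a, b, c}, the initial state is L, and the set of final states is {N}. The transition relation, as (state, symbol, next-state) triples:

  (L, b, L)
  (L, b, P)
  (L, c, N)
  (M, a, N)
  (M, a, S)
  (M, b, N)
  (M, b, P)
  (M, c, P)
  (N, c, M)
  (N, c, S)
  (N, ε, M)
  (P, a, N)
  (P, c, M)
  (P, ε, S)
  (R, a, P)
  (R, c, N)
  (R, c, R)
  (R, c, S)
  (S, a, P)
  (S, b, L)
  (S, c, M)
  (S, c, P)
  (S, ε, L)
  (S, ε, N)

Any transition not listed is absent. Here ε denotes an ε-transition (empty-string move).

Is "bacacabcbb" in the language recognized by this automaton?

Yes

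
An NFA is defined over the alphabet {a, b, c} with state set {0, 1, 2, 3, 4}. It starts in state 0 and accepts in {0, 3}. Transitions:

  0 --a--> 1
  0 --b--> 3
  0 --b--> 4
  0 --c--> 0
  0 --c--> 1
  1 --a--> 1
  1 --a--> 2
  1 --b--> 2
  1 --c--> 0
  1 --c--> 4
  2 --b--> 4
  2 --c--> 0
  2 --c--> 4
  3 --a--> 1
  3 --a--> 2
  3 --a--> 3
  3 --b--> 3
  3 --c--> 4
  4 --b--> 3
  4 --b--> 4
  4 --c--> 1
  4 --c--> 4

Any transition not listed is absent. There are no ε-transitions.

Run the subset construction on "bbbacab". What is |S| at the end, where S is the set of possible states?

Start in {0}.
Read 'b': {0} → {3, 4}.
Read 'b': {3, 4} → {3, 4}.
Read 'b': {3, 4} → {3, 4}.
Read 'a': {3, 4} → {1, 2, 3}.
Read 'c': {1, 2, 3} → {0, 4}.
Read 'a': {0, 4} → {1}.
Read 'b': {1} → {2}.
That set has 1 state.

1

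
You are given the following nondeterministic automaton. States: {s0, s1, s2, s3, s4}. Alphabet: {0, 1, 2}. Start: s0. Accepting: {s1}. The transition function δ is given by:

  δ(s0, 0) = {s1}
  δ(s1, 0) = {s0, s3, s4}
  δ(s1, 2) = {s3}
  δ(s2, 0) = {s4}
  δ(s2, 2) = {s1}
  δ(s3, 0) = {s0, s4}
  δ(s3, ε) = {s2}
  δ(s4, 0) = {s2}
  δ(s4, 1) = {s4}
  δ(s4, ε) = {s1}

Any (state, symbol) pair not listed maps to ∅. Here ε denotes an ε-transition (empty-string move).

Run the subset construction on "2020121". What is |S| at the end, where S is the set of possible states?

Start in {s0}.
Read '2': s0→∅; now ∅.
The set is empty and remains empty for the remaining 6 symbols.
That set has 0 states.

0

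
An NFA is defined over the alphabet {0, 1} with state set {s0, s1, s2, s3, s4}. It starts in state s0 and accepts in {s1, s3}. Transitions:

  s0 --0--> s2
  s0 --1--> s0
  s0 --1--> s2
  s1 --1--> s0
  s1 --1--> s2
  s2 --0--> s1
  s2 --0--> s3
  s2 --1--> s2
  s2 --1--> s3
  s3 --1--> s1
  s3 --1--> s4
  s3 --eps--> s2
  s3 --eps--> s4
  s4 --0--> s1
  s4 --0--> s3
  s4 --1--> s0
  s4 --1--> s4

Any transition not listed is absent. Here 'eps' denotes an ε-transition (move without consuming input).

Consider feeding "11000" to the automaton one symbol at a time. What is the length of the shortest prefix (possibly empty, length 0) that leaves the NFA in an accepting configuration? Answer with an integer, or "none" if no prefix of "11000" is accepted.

2

Start in {s0}.
Read '1': s0→{s0, s2}; now {s0, s2}.
Read '1': s0→{s0, s2}, s2→{s2, s3}; union {s0, s2, s3}; ε-closure = {s0, s2, s3, s4}.
None of the earlier sets intersect F, but {s0, s2, s3, s4} does.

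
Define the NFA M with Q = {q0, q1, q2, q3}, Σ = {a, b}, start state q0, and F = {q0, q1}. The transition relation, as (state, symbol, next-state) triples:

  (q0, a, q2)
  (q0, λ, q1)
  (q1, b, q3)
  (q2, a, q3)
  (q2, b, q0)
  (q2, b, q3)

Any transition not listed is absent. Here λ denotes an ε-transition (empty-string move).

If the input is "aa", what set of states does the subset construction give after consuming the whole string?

Start: ε-closure({q0}) = {q0, q1}.
Read 'a': q0→{q2}, q1→∅; now {q2}.
Read 'a': q2→{q3}; now {q3}.

{q3}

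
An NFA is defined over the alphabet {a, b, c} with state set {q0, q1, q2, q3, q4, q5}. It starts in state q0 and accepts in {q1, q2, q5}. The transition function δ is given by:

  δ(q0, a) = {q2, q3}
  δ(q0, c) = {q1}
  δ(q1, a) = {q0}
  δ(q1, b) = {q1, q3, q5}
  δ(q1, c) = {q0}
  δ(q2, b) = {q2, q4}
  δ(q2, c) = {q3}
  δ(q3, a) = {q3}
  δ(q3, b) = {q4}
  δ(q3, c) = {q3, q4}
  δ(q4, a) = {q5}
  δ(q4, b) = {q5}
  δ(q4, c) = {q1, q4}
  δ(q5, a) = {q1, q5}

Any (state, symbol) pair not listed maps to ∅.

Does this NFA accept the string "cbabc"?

Yes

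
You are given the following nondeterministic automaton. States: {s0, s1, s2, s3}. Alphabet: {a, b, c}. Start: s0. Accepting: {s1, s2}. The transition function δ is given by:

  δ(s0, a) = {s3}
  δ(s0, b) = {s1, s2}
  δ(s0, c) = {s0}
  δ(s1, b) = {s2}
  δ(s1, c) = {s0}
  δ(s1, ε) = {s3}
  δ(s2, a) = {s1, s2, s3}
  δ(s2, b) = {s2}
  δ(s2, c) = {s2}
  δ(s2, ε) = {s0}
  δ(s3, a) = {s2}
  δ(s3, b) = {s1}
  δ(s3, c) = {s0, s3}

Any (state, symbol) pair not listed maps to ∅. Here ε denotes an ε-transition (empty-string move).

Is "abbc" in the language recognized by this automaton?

Yes

Start in {s0}.
Read 'a': s0→{s3}; now {s3}.
Read 'b': s3→{s1}; union {s1}; ε-closure = {s1, s3}.
Read 'b': s1→{s2}, s3→{s1}; union {s1, s2}; ε-closure = {s0, s1, s2, s3}.
Read 'c': s0→{s0}, s1→{s0}, s2→{s2}, s3→{s0, s3}; now {s0, s2, s3}.
The final set {s0, s2, s3} contains the accepting state s2.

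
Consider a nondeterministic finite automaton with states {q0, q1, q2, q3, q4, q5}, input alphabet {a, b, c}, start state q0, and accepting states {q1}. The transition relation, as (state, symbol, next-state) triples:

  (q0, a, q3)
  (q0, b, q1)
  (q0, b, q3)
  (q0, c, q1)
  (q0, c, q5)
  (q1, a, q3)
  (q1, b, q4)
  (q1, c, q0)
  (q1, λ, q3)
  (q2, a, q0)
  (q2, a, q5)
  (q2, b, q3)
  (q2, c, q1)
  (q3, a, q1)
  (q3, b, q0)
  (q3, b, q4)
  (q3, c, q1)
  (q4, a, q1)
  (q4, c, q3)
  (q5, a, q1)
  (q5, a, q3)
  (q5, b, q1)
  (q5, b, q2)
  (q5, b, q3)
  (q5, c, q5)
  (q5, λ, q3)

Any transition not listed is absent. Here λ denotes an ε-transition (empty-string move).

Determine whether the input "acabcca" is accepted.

Start in {q0}.
Read 'a': {q0} → {q3}.
Read 'c': {q3} → {q1, q3}.
Read 'a': {q1, q3} → {q1, q3}.
Read 'b': {q1, q3} → {q0, q4}.
Read 'c': {q0, q4} → {q1, q3, q5}.
Read 'c': {q1, q3, q5} → {q0, q1, q3, q5}.
Read 'a': {q0, q1, q3, q5} → {q1, q3}.
The final set {q1, q3} contains the accepting state q1.

Yes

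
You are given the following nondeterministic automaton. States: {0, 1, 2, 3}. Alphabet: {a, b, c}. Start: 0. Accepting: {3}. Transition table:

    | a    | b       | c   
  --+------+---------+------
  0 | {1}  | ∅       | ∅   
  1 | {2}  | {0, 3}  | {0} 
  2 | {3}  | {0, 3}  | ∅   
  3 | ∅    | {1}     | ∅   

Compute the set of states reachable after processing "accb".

∅

Start in {0}.
Read 'a': 0→{1}; now {1}.
Read 'c': 1→{0}; now {0}.
Read 'c': 0→∅; now ∅.
The set is empty and remains empty for the remaining 1 symbol.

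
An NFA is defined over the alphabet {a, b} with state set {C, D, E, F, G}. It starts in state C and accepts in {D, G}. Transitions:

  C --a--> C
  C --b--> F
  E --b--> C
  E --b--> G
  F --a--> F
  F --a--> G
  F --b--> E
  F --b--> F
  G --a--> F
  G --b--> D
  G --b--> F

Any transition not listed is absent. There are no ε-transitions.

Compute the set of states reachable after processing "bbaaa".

Start in {C}.
Read 'b': C→{F}; now {F}.
Read 'b': F→{E, F}; now {E, F}.
Read 'a': E→∅, F→{F, G}; now {F, G}.
Read 'a': F→{F, G}, G→{F}; now {F, G}.
Read 'a': F→{F, G}, G→{F}; now {F, G}.

{F, G}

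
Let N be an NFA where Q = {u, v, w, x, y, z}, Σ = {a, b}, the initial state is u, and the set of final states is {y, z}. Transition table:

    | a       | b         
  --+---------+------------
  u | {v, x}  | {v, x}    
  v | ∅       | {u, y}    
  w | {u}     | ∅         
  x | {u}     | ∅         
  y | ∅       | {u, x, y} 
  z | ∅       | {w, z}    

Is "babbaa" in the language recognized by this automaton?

Start in {u}.
Read 'b': {u} → {v, x}.
Read 'a': {v, x} → {u}.
Read 'b': {u} → {v, x}.
Read 'b': {v, x} → {u, y}.
Read 'a': {u, y} → {v, x}.
Read 'a': {v, x} → {u}.
The final set {u} contains no accepting state.

No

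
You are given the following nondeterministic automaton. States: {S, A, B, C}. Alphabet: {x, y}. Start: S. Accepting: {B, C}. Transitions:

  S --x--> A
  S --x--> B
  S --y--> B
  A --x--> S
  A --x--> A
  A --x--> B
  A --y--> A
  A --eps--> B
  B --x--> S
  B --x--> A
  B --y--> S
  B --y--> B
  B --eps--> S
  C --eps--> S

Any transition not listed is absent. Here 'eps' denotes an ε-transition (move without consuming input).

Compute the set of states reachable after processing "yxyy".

Start in {S}.
Read 'y': S→{B}; union {B}; ε-closure = {S, B}.
Read 'x': S→{A, B}, B→{S, A}; now {S, A, B}.
Read 'y': S→{B}, A→{A}, B→{S, B}; now {S, A, B}.
Read 'y': S→{B}, A→{A}, B→{S, B}; now {S, A, B}.

{S, A, B}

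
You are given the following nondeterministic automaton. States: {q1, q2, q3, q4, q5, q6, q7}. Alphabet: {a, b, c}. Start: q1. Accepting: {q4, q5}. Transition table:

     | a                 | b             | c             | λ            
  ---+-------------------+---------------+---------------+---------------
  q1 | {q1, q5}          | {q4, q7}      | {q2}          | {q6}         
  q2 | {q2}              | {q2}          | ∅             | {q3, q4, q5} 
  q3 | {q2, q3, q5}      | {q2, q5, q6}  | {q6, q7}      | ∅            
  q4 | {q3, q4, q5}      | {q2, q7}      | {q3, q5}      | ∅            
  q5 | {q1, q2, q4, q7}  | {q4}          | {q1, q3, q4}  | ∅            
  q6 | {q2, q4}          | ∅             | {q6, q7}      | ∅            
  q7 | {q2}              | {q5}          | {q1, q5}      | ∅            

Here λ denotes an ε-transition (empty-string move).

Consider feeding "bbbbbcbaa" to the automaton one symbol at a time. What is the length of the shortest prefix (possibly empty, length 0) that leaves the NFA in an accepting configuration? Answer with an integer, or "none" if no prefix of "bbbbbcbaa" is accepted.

1

Start: ε-closure({q1}) = {q1, q6}.
Read 'b': q1→{q4, q7}, q6→∅; now {q4, q7}.
None of the earlier sets intersect F, but {q4, q7} does.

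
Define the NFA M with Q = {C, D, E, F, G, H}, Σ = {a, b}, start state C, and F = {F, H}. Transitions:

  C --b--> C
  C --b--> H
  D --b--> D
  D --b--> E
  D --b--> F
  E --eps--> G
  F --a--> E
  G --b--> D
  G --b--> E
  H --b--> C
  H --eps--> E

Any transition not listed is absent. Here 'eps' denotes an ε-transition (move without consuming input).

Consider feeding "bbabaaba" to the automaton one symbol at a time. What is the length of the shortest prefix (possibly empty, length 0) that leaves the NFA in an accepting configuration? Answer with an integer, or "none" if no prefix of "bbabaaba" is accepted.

1

Start in {C}.
Read 'b': C→{C, H}; union {C, H}; ε-closure = {C, E, G, H}.
None of the earlier sets intersect F, but {C, E, G, H} does.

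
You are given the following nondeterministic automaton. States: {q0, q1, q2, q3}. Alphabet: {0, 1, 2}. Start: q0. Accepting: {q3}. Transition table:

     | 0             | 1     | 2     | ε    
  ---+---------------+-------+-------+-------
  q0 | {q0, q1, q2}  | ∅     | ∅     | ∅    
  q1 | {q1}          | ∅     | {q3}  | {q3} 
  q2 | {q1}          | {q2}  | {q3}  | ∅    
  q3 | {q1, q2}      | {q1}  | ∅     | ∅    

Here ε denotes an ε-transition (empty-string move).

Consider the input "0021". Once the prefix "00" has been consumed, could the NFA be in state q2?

Start in {q0}.
Read '0': {q0} → {q0, q1, q2, q3}.
Read '0': {q0, q1, q2, q3} → {q0, q1, q2, q3}.
State q2 is in {q0, q1, q2, q3}.

Yes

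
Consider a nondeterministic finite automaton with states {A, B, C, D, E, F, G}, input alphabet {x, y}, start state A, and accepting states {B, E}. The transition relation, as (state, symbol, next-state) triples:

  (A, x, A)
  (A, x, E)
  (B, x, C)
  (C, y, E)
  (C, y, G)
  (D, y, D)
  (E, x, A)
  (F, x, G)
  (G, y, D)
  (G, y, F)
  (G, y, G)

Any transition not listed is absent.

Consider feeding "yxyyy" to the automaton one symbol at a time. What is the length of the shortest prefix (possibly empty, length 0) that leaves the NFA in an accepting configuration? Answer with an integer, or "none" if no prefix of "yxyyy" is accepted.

Start in {A}.
Read 'y': {A} → ∅.
The set is empty and remains empty for the remaining 4 symbols.
No reachable set along the way intersects F.

none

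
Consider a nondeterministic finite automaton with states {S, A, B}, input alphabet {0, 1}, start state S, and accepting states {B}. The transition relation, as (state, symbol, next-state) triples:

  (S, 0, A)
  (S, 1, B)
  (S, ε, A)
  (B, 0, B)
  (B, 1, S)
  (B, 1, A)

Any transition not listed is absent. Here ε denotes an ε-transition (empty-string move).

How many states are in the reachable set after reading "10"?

Start: ε-closure({S}) = {S, A}.
Read '1': S→{B}, A→∅; now {B}.
Read '0': B→{B}; now {B}.
That set has 1 state.

1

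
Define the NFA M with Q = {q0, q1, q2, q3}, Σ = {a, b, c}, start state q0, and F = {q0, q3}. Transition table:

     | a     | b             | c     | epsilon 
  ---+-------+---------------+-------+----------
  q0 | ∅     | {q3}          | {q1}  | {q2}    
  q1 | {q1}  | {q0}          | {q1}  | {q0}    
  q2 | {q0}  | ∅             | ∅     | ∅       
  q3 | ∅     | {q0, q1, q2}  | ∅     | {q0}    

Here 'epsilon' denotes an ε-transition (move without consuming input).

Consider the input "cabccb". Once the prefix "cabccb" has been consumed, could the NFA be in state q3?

Yes

Start: ε-closure({q0}) = {q0, q2}.
Read 'c': {q0, q2} → {q0, q1, q2}.
Read 'a': {q0, q1, q2} → {q0, q1, q2}.
Read 'b': {q0, q1, q2} → {q0, q2, q3}.
Read 'c': {q0, q2, q3} → {q0, q1, q2}.
Read 'c': {q0, q1, q2} → {q0, q1, q2}.
Read 'b': {q0, q1, q2} → {q0, q2, q3}.
State q3 is in {q0, q2, q3}.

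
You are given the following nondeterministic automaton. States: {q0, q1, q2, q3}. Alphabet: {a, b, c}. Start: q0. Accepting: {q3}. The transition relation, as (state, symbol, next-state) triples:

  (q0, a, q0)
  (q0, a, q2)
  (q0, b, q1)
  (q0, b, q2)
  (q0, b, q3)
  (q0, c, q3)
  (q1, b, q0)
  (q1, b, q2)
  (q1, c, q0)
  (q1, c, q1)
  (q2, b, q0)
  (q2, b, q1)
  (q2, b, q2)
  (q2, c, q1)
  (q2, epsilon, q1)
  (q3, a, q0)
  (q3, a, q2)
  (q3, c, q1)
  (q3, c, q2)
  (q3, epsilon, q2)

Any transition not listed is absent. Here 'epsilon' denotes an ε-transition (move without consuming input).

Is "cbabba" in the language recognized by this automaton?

Start in {q0}.
Read 'c': q0→{q3}; union {q3}; ε-closure = {q1, q2, q3}.
Read 'b': q1→{q0, q2}, q2→{q0, q1, q2}, q3→∅; now {q0, q1, q2}.
Read 'a': q0→{q0, q2}, q1→∅, q2→∅; union {q0, q2}; ε-closure = {q0, q1, q2}.
Read 'b': q0→{q1, q2, q3}, q1→{q0, q2}, q2→{q0, q1, q2}; now {q0, q1, q2, q3}.
Read 'b': q0→{q1, q2, q3}, q1→{q0, q2}, q2→{q0, q1, q2}, q3→∅; now {q0, q1, q2, q3}.
Read 'a': q0→{q0, q2}, q1→∅, q2→∅, q3→{q0, q2}; union {q0, q2}; ε-closure = {q0, q1, q2}.
The final set {q0, q1, q2} contains no accepting state.

No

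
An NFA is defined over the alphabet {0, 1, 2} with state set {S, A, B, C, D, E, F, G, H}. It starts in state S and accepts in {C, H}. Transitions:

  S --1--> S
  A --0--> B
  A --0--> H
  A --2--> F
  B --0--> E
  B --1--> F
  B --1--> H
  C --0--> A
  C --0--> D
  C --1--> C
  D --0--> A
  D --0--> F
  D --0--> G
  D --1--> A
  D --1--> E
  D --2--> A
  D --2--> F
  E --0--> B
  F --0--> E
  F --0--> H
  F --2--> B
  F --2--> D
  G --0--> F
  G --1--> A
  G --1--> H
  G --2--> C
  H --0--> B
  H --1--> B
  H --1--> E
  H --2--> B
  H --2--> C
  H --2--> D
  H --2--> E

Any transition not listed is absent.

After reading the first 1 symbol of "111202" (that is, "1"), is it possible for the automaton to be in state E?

No

Start in {S}.
Read '1': S→{S}; now {S}.
State E is not in {S}.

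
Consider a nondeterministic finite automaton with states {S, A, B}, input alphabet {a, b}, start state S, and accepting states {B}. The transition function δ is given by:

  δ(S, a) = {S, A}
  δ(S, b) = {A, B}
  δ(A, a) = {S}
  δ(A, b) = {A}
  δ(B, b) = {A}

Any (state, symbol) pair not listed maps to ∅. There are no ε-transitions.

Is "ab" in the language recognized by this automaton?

Start in {S}.
Read 'a': S→{S, A}; now {S, A}.
Read 'b': S→{A, B}, A→{A}; now {A, B}.
The final set {A, B} contains the accepting state B.

Yes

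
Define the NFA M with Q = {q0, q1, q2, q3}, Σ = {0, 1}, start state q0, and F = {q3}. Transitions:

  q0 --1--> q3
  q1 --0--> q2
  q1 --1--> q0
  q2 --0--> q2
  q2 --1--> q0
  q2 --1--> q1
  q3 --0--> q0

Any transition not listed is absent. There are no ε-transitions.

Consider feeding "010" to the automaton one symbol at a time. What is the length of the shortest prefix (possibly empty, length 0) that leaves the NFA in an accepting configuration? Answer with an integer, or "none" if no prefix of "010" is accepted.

Start in {q0}.
Read '0': {q0} → ∅.
The set is empty and remains empty for the remaining 2 symbols.
No reachable set along the way intersects F.

none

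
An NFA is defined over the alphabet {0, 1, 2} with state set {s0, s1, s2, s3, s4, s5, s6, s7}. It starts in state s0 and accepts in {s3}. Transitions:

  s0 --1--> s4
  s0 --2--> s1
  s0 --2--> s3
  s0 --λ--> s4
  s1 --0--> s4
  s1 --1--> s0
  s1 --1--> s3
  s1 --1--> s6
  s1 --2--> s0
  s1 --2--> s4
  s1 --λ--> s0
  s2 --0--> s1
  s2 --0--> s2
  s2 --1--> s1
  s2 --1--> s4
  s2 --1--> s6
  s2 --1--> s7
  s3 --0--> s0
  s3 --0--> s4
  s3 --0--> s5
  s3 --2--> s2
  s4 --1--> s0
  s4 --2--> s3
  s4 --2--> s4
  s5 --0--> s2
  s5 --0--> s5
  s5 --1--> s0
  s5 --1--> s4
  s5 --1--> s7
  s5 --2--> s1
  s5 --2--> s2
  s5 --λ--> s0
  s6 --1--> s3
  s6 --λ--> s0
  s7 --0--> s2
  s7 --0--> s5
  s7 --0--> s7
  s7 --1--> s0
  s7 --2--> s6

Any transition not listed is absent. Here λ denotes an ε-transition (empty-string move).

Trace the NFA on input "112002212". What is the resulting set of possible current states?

{s0, s1, s2, s3, s4, s6}

Start: ε-closure({s0}) = {s0, s4}.
Read '1': {s0, s4} → {s0, s4}.
Read '1': {s0, s4} → {s0, s4}.
Read '2': {s0, s4} → {s0, s1, s3, s4}.
Read '0': {s0, s1, s3, s4} → {s0, s4, s5}.
Read '0': {s0, s4, s5} → {s0, s2, s4, s5}.
Read '2': {s0, s2, s4, s5} → {s0, s1, s2, s3, s4}.
Read '2': {s0, s1, s2, s3, s4} → {s0, s1, s2, s3, s4}.
Read '1': {s0, s1, s2, s3, s4} → {s0, s1, s3, s4, s6, s7}.
Read '2': {s0, s1, s3, s4, s6, s7} → {s0, s1, s2, s3, s4, s6}.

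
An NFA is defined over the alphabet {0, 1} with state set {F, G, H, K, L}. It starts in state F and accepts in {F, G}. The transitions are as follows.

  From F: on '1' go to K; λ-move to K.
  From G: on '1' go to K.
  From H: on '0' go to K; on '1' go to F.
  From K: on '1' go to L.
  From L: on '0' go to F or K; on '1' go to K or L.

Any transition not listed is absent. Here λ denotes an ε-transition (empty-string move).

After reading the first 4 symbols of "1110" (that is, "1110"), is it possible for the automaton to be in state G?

Start: ε-closure({F}) = {F, K}.
Read '1': {F, K} → {K, L}.
Read '1': {K, L} → {K, L}.
Read '1': {K, L} → {K, L}.
Read '0': {K, L} → {F, K}.
State G is not in {F, K}.

No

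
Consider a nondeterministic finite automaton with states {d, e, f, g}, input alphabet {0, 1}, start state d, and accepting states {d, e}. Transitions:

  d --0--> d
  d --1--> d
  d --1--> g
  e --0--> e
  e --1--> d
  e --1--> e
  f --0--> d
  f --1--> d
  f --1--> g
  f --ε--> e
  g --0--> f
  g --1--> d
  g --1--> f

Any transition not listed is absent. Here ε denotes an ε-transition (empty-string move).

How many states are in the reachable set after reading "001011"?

4

Start in {d}.
Read '0': d→{d}; now {d}.
Read '0': d→{d}; now {d}.
Read '1': d→{d, g}; now {d, g}.
Read '0': d→{d}, g→{f}; union {d, f}; ε-closure = {d, e, f}.
Read '1': d→{d, g}, e→{d, e}, f→{d, g}; now {d, e, g}.
Read '1': d→{d, g}, e→{d, e}, g→{d, f}; now {d, e, f, g}.
That set has 4 states.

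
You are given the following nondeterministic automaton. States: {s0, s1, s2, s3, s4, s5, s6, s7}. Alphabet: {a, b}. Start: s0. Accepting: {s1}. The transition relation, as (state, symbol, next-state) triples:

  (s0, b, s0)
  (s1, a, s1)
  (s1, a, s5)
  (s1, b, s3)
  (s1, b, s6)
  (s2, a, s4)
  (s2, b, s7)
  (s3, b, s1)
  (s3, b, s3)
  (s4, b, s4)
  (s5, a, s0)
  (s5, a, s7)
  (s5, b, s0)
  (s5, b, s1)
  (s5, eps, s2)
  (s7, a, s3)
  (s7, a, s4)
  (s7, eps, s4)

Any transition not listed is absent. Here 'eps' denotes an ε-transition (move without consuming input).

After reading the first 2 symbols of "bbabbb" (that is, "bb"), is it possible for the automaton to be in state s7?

No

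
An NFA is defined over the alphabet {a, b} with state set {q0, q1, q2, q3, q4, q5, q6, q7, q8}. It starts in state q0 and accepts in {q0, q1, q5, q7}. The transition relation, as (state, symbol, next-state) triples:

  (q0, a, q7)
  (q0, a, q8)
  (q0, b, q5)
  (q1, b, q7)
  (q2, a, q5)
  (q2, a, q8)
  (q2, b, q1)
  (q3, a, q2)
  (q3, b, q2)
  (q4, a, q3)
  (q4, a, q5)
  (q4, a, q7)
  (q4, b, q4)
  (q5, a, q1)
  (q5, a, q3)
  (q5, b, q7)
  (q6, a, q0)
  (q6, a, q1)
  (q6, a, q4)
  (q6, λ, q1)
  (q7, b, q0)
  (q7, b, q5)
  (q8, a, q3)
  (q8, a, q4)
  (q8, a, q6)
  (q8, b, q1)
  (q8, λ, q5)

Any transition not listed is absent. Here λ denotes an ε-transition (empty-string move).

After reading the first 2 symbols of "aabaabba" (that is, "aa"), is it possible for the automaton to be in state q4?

Start in {q0}.
Read 'a': q0→{q7, q8}; union {q7, q8}; ε-closure = {q5, q7, q8}.
Read 'a': q5→{q1, q3}, q7→∅, q8→{q3, q4, q6}; now {q1, q3, q4, q6}.
State q4 is in {q1, q3, q4, q6}.

Yes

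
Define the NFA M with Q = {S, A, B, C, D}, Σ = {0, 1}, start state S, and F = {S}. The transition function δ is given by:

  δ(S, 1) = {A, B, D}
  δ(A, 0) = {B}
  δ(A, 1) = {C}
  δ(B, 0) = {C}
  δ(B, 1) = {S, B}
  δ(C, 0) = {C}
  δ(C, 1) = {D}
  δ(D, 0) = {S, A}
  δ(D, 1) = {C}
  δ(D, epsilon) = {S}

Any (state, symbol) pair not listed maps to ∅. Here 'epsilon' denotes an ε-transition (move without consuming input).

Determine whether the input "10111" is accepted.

Start in {S}.
Read '1': S→{A, B, D}; union {A, B, D}; ε-closure = {S, A, B, D}.
Read '0': S→∅, A→{B}, B→{C}, D→{S, A}; now {S, A, B, C}.
Read '1': S→{A, B, D}, A→{C}, B→{S, B}, C→{D}; now {S, A, B, C, D}.
Read '1': S→{A, B, D}, A→{C}, B→{S, B}, C→{D}, D→{C}; now {S, A, B, C, D}.
Read '1': S→{A, B, D}, A→{C}, B→{S, B}, C→{D}, D→{C}; now {S, A, B, C, D}.
The final set {S, A, B, C, D} contains the accepting state S.

Yes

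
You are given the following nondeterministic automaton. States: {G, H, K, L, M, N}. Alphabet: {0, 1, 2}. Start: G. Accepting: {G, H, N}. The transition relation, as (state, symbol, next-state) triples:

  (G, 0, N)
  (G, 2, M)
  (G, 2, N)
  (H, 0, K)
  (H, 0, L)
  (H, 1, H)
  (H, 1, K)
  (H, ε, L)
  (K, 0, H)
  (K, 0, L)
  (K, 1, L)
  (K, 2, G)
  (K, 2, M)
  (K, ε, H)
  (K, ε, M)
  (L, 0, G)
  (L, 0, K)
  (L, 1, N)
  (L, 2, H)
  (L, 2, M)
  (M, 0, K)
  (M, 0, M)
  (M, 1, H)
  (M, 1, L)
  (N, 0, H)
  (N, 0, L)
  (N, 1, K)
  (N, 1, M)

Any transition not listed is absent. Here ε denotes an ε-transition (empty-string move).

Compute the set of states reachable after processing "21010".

Start in {G}.
Read '2': {G} → {M, N}.
Read '1': {M, N} → {H, K, L, M}.
Read '0': {H, K, L, M} → {G, H, K, L, M}.
Read '1': {G, H, K, L, M} → {H, K, L, M, N}.
Read '0': {H, K, L, M, N} → {G, H, K, L, M}.

{G, H, K, L, M}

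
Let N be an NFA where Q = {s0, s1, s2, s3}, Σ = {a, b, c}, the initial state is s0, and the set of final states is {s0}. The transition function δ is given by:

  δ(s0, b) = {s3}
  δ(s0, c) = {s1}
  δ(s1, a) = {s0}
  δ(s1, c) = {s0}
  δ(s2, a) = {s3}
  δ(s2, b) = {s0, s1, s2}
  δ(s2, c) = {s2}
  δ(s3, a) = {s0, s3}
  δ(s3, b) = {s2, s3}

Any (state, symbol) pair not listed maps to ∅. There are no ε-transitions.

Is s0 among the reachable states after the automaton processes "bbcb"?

Yes

Start in {s0}.
Read 'b': {s0} → {s3}.
Read 'b': {s3} → {s2, s3}.
Read 'c': {s2, s3} → {s2}.
Read 'b': {s2} → {s0, s1, s2}.
State s0 is in {s0, s1, s2}.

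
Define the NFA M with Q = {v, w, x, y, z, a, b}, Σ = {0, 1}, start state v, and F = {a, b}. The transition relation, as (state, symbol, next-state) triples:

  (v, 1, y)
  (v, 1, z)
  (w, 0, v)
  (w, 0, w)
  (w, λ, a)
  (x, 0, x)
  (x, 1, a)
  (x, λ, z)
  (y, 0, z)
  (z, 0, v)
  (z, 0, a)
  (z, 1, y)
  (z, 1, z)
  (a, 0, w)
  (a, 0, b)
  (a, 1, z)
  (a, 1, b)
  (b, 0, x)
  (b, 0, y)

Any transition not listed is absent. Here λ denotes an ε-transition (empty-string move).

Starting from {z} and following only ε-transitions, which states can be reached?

{z}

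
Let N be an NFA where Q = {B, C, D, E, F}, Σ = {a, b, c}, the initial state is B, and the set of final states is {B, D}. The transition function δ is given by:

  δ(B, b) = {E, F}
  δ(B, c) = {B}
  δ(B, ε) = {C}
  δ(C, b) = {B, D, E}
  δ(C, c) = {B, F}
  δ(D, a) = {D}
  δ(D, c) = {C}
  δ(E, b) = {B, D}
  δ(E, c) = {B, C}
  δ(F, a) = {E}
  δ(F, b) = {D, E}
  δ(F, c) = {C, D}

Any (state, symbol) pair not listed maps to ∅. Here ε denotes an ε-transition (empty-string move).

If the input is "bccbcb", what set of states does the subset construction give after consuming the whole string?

Start: ε-closure({B}) = {B, C}.
Read 'b': B→{E, F}, C→{B, D, E}; union {B, D, E, F}; ε-closure = {B, C, D, E, F}.
Read 'c': B→{B}, C→{B, F}, D→{C}, E→{B, C}, F→{C, D}; now {B, C, D, F}.
Read 'c': B→{B}, C→{B, F}, D→{C}, F→{C, D}; now {B, C, D, F}.
Read 'b': B→{E, F}, C→{B, D, E}, D→∅, F→{D, E}; union {B, D, E, F}; ε-closure = {B, C, D, E, F}.
Read 'c': B→{B}, C→{B, F}, D→{C}, E→{B, C}, F→{C, D}; now {B, C, D, F}.
Read 'b': B→{E, F}, C→{B, D, E}, D→∅, F→{D, E}; union {B, D, E, F}; ε-closure = {B, C, D, E, F}.

{B, C, D, E, F}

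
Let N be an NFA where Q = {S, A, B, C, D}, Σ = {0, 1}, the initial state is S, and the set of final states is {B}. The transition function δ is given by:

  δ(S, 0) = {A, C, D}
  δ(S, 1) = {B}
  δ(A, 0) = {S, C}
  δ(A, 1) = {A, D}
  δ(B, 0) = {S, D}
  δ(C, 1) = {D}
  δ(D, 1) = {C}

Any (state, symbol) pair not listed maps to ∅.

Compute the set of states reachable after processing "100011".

{C}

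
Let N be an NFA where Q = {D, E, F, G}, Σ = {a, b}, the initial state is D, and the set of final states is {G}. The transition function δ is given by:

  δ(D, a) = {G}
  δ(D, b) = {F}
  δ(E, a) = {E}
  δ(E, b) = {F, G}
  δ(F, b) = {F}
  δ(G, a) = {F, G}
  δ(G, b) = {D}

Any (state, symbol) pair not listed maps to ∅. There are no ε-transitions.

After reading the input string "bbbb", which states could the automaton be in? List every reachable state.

{F}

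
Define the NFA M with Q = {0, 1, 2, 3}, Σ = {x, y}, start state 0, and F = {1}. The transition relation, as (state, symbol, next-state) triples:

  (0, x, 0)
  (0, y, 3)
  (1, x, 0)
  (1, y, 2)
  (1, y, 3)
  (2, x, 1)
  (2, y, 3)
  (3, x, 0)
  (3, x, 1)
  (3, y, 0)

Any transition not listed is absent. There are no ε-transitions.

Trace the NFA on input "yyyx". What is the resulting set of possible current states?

Start in {0}.
Read 'y': {0} → {3}.
Read 'y': {3} → {0}.
Read 'y': {0} → {3}.
Read 'x': {3} → {0, 1}.

{0, 1}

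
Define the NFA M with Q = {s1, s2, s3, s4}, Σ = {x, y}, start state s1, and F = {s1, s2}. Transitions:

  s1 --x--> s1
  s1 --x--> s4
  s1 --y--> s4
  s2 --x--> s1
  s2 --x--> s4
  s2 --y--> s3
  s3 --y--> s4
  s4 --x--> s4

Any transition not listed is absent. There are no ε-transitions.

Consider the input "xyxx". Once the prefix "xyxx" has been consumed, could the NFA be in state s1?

Start in {s1}.
Read 'x': s1→{s1, s4}; now {s1, s4}.
Read 'y': s1→{s4}, s4→∅; now {s4}.
Read 'x': s4→{s4}; now {s4}.
Read 'x': s4→{s4}; now {s4}.
State s1 is not in {s4}.

No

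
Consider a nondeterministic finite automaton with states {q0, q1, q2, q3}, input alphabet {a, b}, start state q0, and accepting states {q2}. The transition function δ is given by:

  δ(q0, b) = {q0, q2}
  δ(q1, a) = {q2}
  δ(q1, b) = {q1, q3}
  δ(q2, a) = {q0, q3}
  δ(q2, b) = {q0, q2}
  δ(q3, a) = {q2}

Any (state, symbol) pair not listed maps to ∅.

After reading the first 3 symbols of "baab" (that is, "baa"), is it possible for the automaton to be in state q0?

Start in {q0}.
Read 'b': q0→{q0, q2}; now {q0, q2}.
Read 'a': q0→∅, q2→{q0, q3}; now {q0, q3}.
Read 'a': q0→∅, q3→{q2}; now {q2}.
State q0 is not in {q2}.

No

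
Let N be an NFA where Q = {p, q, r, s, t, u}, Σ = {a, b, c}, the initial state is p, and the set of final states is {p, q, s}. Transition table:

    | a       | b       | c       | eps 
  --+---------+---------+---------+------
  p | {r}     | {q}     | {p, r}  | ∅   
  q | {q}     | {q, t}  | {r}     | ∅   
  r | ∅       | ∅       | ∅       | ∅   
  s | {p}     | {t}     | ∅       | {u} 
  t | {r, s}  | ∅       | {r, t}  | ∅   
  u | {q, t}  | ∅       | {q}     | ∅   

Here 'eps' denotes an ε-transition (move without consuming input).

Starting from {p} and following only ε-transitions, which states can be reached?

Begin with {p}.
No ε-moves leave this set, so the closure equals the set itself.

{p}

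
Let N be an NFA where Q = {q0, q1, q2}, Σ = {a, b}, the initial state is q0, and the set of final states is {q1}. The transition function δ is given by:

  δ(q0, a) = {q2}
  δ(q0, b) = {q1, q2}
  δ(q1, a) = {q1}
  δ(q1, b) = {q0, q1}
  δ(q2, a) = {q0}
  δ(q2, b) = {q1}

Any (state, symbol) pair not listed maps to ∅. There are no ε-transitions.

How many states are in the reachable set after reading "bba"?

2

Start in {q0}.
Read 'b': q0→{q1, q2}; now {q1, q2}.
Read 'b': q1→{q0, q1}, q2→{q1}; now {q0, q1}.
Read 'a': q0→{q2}, q1→{q1}; now {q1, q2}.
That set has 2 states.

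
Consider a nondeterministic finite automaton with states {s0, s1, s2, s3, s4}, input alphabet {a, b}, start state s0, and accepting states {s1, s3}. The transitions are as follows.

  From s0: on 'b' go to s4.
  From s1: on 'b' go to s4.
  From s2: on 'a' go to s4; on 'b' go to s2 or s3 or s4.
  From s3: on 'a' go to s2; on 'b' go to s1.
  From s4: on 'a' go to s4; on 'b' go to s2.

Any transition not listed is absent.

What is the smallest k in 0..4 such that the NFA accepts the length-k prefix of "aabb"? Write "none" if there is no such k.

Start in {s0}.
Read 'a': {s0} → ∅.
The set is empty and remains empty for the remaining 3 symbols.
No reachable set along the way intersects F.

none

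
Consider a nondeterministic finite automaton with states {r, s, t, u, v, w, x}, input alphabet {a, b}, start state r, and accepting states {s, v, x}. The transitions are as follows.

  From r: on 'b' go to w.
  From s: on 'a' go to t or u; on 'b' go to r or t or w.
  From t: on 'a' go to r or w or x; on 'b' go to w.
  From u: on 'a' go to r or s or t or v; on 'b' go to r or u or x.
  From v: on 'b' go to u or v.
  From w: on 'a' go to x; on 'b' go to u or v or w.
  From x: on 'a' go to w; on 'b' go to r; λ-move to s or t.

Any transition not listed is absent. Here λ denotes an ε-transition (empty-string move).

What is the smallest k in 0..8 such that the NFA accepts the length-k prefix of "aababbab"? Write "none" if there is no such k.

Start in {r}.
Read 'a': r→∅; now ∅.
The set is empty and remains empty for the remaining 7 symbols.
No reachable set along the way intersects F.

none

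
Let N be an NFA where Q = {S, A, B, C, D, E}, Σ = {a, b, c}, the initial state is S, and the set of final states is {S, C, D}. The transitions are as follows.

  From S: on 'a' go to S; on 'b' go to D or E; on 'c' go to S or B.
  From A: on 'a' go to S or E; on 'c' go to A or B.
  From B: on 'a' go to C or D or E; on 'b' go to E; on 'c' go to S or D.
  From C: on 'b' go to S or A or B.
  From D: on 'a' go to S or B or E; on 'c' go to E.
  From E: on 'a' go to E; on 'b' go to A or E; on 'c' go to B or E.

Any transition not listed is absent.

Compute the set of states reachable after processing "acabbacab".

Start in {S}.
Read 'a': S→{S}; now {S}.
Read 'c': S→{S, B}; now {S, B}.
Read 'a': S→{S}, B→{C, D, E}; now {S, C, D, E}.
Read 'b': S→{D, E}, C→{S, A, B}, D→∅, E→{A, E}; now {S, A, B, D, E}.
Read 'b': S→{D, E}, A→∅, B→{E}, D→∅, E→{A, E}; now {A, D, E}.
Read 'a': A→{S, E}, D→{S, B, E}, E→{E}; now {S, B, E}.
Read 'c': S→{S, B}, B→{S, D}, E→{B, E}; now {S, B, D, E}.
Read 'a': S→{S}, B→{C, D, E}, D→{S, B, E}, E→{E}; now {S, B, C, D, E}.
Read 'b': S→{D, E}, B→{E}, C→{S, A, B}, D→∅, E→{A, E}; now {S, A, B, D, E}.

{S, A, B, D, E}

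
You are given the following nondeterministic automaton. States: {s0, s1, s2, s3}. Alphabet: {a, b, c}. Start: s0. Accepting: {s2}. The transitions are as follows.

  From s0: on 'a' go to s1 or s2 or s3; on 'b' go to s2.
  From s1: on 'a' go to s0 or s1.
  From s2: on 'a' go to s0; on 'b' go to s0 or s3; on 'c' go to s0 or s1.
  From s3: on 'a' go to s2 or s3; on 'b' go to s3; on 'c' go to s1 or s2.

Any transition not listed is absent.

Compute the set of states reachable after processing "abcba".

Start in {s0}.
Read 'a': {s0} → {s1, s2, s3}.
Read 'b': {s1, s2, s3} → {s0, s3}.
Read 'c': {s0, s3} → {s1, s2}.
Read 'b': {s1, s2} → {s0, s3}.
Read 'a': {s0, s3} → {s1, s2, s3}.

{s1, s2, s3}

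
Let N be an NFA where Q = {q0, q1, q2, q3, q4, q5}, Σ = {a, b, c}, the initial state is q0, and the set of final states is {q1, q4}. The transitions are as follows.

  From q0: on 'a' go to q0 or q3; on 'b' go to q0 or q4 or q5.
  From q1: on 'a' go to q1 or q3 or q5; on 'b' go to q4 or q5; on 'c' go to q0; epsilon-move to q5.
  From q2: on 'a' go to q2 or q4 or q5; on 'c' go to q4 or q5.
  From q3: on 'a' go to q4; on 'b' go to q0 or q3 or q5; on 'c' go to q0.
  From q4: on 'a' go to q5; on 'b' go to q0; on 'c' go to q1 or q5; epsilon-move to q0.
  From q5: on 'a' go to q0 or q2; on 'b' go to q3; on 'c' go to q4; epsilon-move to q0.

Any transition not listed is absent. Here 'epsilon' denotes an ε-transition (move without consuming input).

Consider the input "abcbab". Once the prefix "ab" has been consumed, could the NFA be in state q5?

Yes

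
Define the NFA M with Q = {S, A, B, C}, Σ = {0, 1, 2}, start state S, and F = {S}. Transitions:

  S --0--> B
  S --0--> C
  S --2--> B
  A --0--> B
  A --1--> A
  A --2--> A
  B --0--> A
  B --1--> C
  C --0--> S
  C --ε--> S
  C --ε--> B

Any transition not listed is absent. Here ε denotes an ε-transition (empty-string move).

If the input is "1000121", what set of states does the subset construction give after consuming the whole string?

Start in {S}.
Read '1': S→∅; now ∅.
The set is empty and remains empty for the remaining 6 symbols.

∅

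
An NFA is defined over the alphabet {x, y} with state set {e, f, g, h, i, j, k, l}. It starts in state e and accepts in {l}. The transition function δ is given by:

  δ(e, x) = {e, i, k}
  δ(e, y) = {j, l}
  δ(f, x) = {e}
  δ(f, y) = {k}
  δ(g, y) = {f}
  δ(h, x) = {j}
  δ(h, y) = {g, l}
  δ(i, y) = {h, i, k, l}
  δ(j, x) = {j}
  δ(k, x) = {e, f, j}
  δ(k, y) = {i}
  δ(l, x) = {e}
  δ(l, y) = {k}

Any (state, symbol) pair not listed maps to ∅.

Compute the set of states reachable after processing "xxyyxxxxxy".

{h, i, j, k, l}

Start in {e}.
Read 'x': e→{e, i, k}; now {e, i, k}.
Read 'x': e→{e, i, k}, i→∅, k→{e, f, j}; now {e, f, i, j, k}.
Read 'y': e→{j, l}, f→{k}, i→{h, i, k, l}, j→∅, k→{i}; now {h, i, j, k, l}.
Read 'y': h→{g, l}, i→{h, i, k, l}, j→∅, k→{i}, l→{k}; now {g, h, i, k, l}.
Read 'x': g→∅, h→{j}, i→∅, k→{e, f, j}, l→{e}; now {e, f, j}.
Read 'x': e→{e, i, k}, f→{e}, j→{j}; now {e, i, j, k}.
Read 'x': e→{e, i, k}, i→∅, j→{j}, k→{e, f, j}; now {e, f, i, j, k}.
Read 'x': e→{e, i, k}, f→{e}, i→∅, j→{j}, k→{e, f, j}; now {e, f, i, j, k}.
Read 'x': e→{e, i, k}, f→{e}, i→∅, j→{j}, k→{e, f, j}; now {e, f, i, j, k}.
Read 'y': e→{j, l}, f→{k}, i→{h, i, k, l}, j→∅, k→{i}; now {h, i, j, k, l}.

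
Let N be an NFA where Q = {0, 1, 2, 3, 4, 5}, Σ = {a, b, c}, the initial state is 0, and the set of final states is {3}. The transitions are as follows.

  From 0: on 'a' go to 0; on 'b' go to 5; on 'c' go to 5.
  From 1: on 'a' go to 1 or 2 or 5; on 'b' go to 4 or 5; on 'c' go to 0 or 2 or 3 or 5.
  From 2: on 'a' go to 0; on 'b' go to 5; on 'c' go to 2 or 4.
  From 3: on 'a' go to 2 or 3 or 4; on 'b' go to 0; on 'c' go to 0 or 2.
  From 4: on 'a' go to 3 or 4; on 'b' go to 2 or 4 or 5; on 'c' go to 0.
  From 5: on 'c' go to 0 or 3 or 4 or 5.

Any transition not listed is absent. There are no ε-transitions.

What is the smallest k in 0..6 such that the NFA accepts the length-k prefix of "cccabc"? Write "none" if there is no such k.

2

Start in {0}.
Read 'c': 0→{5}; now {5}.
Read 'c': 5→{0, 3, 4, 5}; now {0, 3, 4, 5}.
None of the earlier sets intersect F, but {0, 3, 4, 5} does.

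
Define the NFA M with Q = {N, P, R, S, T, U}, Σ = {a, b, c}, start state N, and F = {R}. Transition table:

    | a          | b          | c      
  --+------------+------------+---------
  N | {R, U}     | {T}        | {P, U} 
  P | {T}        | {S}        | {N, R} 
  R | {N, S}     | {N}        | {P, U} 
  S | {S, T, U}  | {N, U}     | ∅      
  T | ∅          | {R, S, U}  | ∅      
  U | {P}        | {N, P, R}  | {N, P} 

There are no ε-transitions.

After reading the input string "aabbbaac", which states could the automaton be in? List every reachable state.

Start in {N}.
Read 'a': {N} → {R, U}.
Read 'a': {R, U} → {N, P, S}.
Read 'b': {N, P, S} → {N, S, T, U}.
Read 'b': {N, S, T, U} → {N, P, R, S, T, U}.
Read 'b': {N, P, R, S, T, U} → {N, P, R, S, T, U}.
Read 'a': {N, P, R, S, T, U} → {N, P, R, S, T, U}.
Read 'a': {N, P, R, S, T, U} → {N, P, R, S, T, U}.
Read 'c': {N, P, R, S, T, U} → {N, P, R, U}.

{N, P, R, U}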